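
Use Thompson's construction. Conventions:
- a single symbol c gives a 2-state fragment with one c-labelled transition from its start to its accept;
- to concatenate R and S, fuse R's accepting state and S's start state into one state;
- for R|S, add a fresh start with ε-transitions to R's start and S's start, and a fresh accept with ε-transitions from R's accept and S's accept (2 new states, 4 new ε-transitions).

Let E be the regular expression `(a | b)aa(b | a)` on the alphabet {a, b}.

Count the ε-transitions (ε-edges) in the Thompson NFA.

By structural recursion:
Each of the 6 symbol leaves contributes 0 ε-transitions.
  a | b : 4 ε-transitions
  b | a : 4 ε-transitions
  (a | b)aa(b | a) : 8 ε-transitions

8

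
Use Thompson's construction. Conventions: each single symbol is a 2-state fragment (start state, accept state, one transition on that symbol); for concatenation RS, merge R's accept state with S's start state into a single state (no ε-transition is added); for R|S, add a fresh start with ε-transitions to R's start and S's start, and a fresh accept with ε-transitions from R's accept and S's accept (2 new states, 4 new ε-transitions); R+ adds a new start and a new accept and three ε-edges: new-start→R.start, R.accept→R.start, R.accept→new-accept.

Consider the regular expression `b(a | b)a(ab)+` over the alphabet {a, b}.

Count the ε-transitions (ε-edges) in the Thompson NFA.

7

Recursing over subexpressions:
Each of the 6 symbol leaves contributes 0 ε-transitions.
  a | b : 4 ε-transitions
  ab : 0 ε-transitions
  (ab)+ : 3 ε-transitions
  b(a | b)a(ab)+ : 7 ε-transitions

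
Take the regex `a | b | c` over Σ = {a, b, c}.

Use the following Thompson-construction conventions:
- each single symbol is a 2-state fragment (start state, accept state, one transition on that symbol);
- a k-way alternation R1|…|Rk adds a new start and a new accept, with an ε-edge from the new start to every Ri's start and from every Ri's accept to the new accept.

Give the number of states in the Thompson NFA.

8

Recursing over subexpressions:
Each of the 3 symbol leaves contributes a 2-state fragment.
  a | b | c → 8 states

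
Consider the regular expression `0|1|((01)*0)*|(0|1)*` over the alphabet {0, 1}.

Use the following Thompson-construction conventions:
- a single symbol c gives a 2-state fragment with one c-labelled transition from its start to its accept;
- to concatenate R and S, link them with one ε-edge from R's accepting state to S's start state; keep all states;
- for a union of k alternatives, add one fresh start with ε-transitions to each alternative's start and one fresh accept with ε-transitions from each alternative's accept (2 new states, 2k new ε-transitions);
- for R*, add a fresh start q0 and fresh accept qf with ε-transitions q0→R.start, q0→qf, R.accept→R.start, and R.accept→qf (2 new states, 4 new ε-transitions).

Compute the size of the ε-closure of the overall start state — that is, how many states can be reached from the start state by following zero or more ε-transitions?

Compute the ε-closure size of each fragment's start state recursively; a symbol fragment's start has no outgoing ε-edge, so its closure is just itself (size 1).
  01 — C equals the left operand's closure size = 1 (its accept is not ε-reachable, so the closure stops there)
  (01)* — new start has ε-edges to the inner start and to the new accept, so C = 2 + 1 = 3
  (01)*0 — the left operand accepts ε, so the closure extends into the next operand (via the concat ε-link); C = 3 + 1 = 4
  ((01)*0)* — C = 1 (new start) + 4 (body) + 1 (new accept) = 6
  0|1 — C = 1 + 1 + 1 = 3 (the new accept is not ε-reachable since no branch accepts ε)
  (0|1)* — the star's fresh start ε-reaches both the body's start and the fresh accept: C = 2 + 3 = 5
  0|1|((01)*0)*|(0|1)* — C = 1 (new start) + (1 + 1 + 6 + 5) + 1 (new accept, since some branch ε-reaches its own accept) = 15

15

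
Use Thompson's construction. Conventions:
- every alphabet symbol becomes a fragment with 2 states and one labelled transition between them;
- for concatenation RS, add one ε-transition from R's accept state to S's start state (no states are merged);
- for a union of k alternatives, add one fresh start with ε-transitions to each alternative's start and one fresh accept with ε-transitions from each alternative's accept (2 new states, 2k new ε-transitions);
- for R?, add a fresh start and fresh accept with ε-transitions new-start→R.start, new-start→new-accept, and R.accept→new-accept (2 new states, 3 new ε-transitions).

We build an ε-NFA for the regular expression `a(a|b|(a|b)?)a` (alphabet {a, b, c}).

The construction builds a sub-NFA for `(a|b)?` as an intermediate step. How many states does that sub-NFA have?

8

Fragment for `(a|b)?`:
Each of the 2 symbol leaves contributes a 2-state fragment.
  a|b — 6 states
  (a|b)? — 8 states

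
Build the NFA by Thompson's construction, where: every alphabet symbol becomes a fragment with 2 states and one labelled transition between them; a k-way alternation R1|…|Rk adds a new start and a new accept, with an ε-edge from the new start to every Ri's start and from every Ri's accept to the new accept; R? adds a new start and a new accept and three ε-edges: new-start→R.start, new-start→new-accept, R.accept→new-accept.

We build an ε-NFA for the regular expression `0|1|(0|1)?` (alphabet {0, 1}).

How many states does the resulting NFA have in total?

14

By structural recursion:
Each of the 4 symbol leaves contributes a 2-state fragment.
  0|1 — 6 states
  (0|1)? — 8 states
  0|1|(0|1)? — 14 states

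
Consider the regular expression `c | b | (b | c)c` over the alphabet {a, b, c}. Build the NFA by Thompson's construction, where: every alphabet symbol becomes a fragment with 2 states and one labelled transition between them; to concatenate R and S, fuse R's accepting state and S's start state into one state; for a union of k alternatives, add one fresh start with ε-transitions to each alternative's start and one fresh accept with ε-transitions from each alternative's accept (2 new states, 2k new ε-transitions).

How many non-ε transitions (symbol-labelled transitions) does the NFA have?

Bottom-up over the parse tree:
Each of the 5 symbol leaves contributes exactly 1 symbol transition.
  b | c : 2 symbol transitions
  (b | c)c : 3 symbol transitions
  c | b | (b | c)c : 5 symbol transitions

5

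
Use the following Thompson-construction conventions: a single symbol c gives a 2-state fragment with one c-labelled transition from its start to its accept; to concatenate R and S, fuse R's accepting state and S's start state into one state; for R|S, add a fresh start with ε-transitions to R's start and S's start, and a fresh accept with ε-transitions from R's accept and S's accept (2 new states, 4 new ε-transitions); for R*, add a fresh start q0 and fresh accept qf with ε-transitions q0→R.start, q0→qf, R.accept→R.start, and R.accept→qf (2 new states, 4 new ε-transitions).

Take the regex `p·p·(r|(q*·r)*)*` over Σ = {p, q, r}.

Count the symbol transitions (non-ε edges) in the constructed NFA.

Recursing over subexpressions:
Each of the 5 symbol leaves contributes exactly 1 symbol transition.
  q* = 1 symbol transition
  q*·r = 2 symbol transitions
  (q*·r)* = 2 symbol transitions
  r|(q*·r)* = 3 symbol transitions
  (r|(q*·r)*)* = 3 symbol transitions
  p·p·(r|(q*·r)*)* = 5 symbol transitions

5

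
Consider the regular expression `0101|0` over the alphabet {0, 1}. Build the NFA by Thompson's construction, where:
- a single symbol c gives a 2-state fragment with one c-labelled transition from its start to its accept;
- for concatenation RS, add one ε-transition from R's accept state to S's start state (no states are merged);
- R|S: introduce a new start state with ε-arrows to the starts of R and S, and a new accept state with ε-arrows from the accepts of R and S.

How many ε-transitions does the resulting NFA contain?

Per subexpression:
Each of the 5 symbol leaves contributes 0 ε-transitions.
  0101 — 3 ε-transitions
  0101|0 — 7 ε-transitions

7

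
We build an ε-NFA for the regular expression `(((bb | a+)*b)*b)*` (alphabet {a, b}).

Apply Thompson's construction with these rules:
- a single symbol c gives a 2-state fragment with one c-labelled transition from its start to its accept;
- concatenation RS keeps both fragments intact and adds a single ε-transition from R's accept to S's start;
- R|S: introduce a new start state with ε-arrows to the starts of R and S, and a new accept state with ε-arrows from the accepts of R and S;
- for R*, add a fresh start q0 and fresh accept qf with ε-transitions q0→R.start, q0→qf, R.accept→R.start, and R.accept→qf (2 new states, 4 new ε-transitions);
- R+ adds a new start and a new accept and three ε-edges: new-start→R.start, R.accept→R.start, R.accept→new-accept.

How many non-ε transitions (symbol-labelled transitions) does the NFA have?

Building bottom-up:
Each of the 5 symbol leaves contributes exactly 1 symbol transition.
  bb — 2 symbol transitions
  a+ — 1 symbol transition
  bb | a+ — 3 symbol transitions
  (bb | a+)* — 3 symbol transitions
  (bb | a+)*b — 4 symbol transitions
  ((bb | a+)*b)* — 4 symbol transitions
  ((bb | a+)*b)*b — 5 symbol transitions
  (((bb | a+)*b)*b)* — 5 symbol transitions

5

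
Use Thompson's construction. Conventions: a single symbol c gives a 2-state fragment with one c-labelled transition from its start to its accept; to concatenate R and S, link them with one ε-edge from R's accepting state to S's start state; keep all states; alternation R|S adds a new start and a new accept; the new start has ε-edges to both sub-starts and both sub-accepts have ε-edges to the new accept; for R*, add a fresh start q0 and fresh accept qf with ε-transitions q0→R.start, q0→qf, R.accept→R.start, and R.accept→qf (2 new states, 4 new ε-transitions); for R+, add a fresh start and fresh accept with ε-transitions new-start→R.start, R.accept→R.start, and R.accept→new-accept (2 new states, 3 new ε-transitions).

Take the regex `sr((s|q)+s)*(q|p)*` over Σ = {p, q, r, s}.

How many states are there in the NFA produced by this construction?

Recursing over subexpressions:
Each of the 7 symbol leaves contributes a 2-state fragment.
  s|q : 6 states
  (s|q)+ : 8 states
  (s|q)+s : 10 states
  ((s|q)+s)* : 12 states
  q|p : 6 states
  (q|p)* : 8 states
  sr((s|q)+s)*(q|p)* : 24 states

24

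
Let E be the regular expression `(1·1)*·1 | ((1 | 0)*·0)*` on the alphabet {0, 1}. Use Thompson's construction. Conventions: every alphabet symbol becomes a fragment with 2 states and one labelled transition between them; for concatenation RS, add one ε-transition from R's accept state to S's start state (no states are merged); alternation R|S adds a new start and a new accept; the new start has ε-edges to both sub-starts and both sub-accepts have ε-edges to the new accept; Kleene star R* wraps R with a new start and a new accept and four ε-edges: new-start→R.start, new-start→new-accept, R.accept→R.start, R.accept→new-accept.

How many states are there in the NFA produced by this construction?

22

By structural recursion:
Each of the 6 symbol leaves contributes a 2-state fragment.
  1·1 = 4 states
  (1·1)* = 6 states
  (1·1)*·1 = 8 states
  1 | 0 = 6 states
  (1 | 0)* = 8 states
  (1 | 0)*·0 = 10 states
  ((1 | 0)*·0)* = 12 states
  (1·1)*·1 | ((1 | 0)*·0)* = 22 states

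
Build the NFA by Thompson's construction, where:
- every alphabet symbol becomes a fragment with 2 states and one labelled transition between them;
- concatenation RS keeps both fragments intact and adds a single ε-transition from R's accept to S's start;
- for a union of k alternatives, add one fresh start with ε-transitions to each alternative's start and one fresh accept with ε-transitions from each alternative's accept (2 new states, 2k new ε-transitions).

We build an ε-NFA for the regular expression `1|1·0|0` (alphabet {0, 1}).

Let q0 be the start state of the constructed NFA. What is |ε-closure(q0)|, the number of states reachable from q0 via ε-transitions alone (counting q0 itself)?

Let C(F) = |ε-closure(F.start)| within fragment F, and note whether F accepts ε. Symbol fragments have C = 1 and do not accept ε. Then:
  1·0 — same as the first factor's closure: |ε-closure| = 1
  1|1·0|0 — |ε-closure| = 1 + 1 + 1 + 1 = 4 (the new accept is not ε-reachable since no branch accepts ε)

4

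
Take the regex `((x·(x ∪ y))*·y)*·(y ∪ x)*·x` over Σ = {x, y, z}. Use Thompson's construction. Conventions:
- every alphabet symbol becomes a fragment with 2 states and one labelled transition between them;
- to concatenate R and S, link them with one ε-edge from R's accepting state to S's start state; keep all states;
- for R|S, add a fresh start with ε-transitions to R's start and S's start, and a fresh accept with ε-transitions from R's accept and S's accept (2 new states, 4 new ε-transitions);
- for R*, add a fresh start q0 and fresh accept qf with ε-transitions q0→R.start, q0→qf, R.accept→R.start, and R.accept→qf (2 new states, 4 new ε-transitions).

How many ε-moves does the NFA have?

Recursing over subexpressions:
Each of the 7 symbol leaves contributes 0 ε-transitions.
  x ∪ y — 4 ε-transitions
  x·(x ∪ y) — 5 ε-transitions
  (x·(x ∪ y))* — 9 ε-transitions
  (x·(x ∪ y))*·y — 10 ε-transitions
  ((x·(x ∪ y))*·y)* — 14 ε-transitions
  y ∪ x — 4 ε-transitions
  (y ∪ x)* — 8 ε-transitions
  ((x·(x ∪ y))*·y)*·(y ∪ x)*·x — 24 ε-transitions

24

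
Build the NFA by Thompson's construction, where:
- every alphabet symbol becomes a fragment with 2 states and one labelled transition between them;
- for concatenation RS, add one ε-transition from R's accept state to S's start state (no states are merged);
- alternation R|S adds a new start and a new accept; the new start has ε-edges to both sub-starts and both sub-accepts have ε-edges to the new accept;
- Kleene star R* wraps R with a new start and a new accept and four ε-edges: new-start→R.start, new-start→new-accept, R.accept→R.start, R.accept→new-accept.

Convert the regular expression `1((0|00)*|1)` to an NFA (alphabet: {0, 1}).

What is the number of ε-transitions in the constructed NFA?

14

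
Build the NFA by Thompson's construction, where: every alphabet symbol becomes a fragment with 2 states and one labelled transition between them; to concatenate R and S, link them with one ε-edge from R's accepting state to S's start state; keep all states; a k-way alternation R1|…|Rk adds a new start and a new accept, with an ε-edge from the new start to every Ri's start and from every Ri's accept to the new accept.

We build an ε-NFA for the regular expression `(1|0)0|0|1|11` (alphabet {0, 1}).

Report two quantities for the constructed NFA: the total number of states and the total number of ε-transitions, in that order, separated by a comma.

18, 14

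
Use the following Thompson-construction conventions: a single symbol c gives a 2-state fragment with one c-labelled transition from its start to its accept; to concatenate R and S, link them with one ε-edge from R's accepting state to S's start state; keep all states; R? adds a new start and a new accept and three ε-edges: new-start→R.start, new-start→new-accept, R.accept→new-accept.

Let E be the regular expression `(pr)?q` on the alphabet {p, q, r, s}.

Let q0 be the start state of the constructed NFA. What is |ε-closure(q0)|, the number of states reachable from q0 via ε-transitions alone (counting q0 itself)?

Compute the ε-closure size of each fragment's start state recursively; a symbol fragment's start has no outgoing ε-edge, so its closure is just itself (size 1).
  pr — same as the first factor's closure: C = 1
  (pr)? — new start has ε-edges to the inner start and to the new accept, so C = 2 + 1 = 3
  (pr)?q — the left operand accepts ε, so the closure extends into the next operand (via the concat ε-link); C = 3 + 1 = 4

4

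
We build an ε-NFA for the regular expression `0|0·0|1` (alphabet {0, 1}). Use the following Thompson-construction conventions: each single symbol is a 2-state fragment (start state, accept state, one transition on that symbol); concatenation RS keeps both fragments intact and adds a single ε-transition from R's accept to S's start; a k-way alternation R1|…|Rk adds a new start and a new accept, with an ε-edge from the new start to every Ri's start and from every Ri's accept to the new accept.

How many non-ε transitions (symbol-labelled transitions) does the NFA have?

Per subexpression:
Each of the 4 symbol leaves contributes exactly 1 symbol transition.
  0·0 — 2 symbol transitions
  0|0·0|1 — 4 symbol transitions

4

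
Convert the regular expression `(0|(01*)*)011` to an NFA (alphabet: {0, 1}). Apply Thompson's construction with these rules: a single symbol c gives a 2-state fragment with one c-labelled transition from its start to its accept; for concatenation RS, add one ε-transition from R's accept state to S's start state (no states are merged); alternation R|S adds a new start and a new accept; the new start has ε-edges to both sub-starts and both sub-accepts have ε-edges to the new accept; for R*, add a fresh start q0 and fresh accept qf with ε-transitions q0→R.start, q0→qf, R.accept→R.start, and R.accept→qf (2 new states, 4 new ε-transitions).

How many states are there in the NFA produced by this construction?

18

By structural recursion:
Each of the 6 symbol leaves contributes a 2-state fragment.
  1* → 4 states
  01* → 6 states
  (01*)* → 8 states
  0|(01*)* → 12 states
  (0|(01*)*)011 → 18 states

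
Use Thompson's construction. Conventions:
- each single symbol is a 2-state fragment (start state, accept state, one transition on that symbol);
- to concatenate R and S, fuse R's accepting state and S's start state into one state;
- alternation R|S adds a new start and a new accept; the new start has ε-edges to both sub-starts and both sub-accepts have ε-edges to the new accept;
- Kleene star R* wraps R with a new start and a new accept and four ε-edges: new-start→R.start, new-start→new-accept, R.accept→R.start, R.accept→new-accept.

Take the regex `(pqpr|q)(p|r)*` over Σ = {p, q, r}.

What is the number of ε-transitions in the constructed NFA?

12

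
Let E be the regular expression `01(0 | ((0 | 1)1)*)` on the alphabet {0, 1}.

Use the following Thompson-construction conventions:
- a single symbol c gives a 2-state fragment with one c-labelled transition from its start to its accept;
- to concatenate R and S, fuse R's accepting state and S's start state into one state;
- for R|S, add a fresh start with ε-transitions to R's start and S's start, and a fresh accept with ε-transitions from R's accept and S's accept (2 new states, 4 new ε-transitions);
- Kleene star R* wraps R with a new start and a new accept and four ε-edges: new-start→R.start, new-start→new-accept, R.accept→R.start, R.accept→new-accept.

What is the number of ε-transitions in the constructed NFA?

12

By structural recursion:
Each of the 6 symbol leaves contributes 0 ε-transitions.
  0 | 1 = 4 ε-transitions
  (0 | 1)1 = 4 ε-transitions
  ((0 | 1)1)* = 8 ε-transitions
  0 | ((0 | 1)1)* = 12 ε-transitions
  01(0 | ((0 | 1)1)*) = 12 ε-transitions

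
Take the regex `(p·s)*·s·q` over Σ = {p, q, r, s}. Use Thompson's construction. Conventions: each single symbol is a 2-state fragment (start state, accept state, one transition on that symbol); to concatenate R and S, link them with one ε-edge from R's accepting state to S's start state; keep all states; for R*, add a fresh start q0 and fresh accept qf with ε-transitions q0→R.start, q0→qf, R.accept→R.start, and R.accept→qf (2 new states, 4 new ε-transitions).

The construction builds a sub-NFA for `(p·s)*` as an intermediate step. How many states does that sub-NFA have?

6

Fragment for `(p·s)*`:
Each of the 2 symbol leaves contributes a 2-state fragment.
  p·s → 4 states
  (p·s)* → 6 states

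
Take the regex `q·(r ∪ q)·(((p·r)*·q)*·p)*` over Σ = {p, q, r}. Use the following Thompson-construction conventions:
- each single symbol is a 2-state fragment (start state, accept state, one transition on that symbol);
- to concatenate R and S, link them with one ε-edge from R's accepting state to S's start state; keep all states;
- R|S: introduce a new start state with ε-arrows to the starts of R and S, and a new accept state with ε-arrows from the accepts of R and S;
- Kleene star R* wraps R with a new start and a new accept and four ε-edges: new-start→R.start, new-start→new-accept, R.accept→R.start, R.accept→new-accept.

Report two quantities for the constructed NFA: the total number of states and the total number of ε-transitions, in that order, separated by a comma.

22, 21

By structural recursion:
Each of the 7 symbol leaves contributes 2 states and 0 ε-transitions.
  r ∪ q → 6 states, 4 ε-transitions
  p·r → 4 states, 1 ε-transition
  (p·r)* → 6 states, 5 ε-transitions
  (p·r)*·q → 8 states, 6 ε-transitions
  ((p·r)*·q)* → 10 states, 10 ε-transitions
  ((p·r)*·q)*·p → 12 states, 11 ε-transitions
  (((p·r)*·q)*·p)* → 14 states, 15 ε-transitions
  q·(r ∪ q)·(((p·r)*·q)*·p)* → 22 states, 21 ε-transitions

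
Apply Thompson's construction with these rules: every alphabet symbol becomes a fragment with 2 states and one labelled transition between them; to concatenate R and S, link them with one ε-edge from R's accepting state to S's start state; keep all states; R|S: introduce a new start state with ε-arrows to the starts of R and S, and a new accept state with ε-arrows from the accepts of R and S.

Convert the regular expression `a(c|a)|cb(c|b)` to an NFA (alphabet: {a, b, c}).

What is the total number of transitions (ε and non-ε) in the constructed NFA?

22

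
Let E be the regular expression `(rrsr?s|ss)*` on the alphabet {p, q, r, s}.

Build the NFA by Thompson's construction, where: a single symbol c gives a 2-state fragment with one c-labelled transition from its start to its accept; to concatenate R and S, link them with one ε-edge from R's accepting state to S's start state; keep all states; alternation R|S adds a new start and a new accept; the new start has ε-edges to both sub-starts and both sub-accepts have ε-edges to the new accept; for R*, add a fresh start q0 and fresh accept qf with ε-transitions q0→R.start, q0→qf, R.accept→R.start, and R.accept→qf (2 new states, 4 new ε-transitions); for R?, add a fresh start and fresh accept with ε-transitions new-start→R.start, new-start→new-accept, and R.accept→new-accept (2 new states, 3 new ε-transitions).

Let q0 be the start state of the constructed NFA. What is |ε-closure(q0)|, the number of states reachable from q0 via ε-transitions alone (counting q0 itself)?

Let C(F) = |ε-closure(F.start)| within fragment F, and note whether F accepts ε. Symbol fragments have C = 1 and do not accept ε. Then:
  r? : new start has ε-edges to the inner start and to the new accept, so |ε-closure| = 2 + 1 = 3
  rrsr?s : same as the first factor's closure: |ε-closure| = 1
  ss : same as the first factor's closure: |ε-closure| = 1
  rrsr?s|ss : new start ε-reaches every alternative's start; none of them accept ε, so the new accept is not reached: |ε-closure| = 1 + 1 + 1 = 3
  (rrsr?s|ss)* : the star's fresh start ε-reaches both the body's start and the fresh accept: |ε-closure| = 2 + 3 = 5

5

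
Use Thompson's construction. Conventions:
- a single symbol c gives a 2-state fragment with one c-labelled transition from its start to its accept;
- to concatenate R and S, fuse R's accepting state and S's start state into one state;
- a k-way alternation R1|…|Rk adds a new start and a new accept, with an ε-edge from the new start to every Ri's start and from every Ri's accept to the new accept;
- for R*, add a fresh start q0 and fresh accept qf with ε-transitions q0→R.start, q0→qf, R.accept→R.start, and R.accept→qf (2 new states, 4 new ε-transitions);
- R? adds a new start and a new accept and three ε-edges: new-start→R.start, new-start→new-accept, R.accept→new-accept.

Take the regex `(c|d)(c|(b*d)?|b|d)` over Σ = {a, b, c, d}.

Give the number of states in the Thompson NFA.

20

Per subexpression:
Each of the 7 symbol leaves contributes a 2-state fragment.
  c|d : 6 states
  b* : 4 states
  b*d : 5 states
  (b*d)? : 7 states
  c|(b*d)?|b|d : 15 states
  (c|d)(c|(b*d)?|b|d) : 20 states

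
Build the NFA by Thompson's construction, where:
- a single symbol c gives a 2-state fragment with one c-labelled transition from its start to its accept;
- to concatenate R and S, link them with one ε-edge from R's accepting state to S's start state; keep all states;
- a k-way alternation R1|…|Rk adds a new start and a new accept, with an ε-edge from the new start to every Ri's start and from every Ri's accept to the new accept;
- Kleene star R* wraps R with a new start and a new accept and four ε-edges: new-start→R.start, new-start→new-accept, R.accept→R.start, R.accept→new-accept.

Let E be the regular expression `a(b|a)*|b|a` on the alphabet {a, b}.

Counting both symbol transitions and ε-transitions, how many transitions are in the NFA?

20

Bottom-up over the parse tree:
Each of the 5 symbol leaves contributes 1 transition (1 symbol, 0 ε).
  b|a : 6 transitions (2 symbol, 4 ε)
  (b|a)* : 10 transitions (2 symbol, 8 ε)
  a(b|a)* : 12 transitions (3 symbol, 9 ε)
  a(b|a)*|b|a : 20 transitions (5 symbol, 15 ε)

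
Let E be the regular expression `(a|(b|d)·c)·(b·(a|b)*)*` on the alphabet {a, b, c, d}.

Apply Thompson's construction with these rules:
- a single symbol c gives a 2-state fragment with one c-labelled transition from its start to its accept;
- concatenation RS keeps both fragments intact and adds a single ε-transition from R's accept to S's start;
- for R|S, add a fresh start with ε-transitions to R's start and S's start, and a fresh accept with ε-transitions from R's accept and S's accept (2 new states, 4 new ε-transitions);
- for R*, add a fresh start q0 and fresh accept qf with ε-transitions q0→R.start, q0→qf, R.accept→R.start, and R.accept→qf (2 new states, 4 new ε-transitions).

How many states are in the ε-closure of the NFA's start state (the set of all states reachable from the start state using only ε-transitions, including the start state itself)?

5

Work bottom-up. For each fragment F, track |ε-closure(F.start)| and whether F's accept lies in that closure (i.e. whether F accepts ε). A single-symbol fragment has closure size 1 and does not accept ε.
  b|d → C = 1 + 1 + 1 = 3 (the new accept is not ε-reachable since no branch accepts ε)
  (b|d)·c → same as the first factor's closure: C = 3
  a|(b|d)·c → C = 1 + 1 + 3 = 5 (the new accept is not ε-reachable since no branch accepts ε)
  a|b → C = 1 + 1 + 1 = 3 (the new accept is not ε-reachable since no branch accepts ε)
  (a|b)* → C = 1 (new start) + 3 (body) + 1 (new accept) = 5
  b·(a|b)* → same as the first factor's closure: C = 1
  (b·(a|b)*)* → the star's fresh start ε-reaches both the body's start and the fresh accept: C = 2 + 1 = 3
  (a|(b|d)·c)·(b·(a|b)*)* → C equals the left operand's closure size = 5 (its accept is not ε-reachable, so the closure stops there)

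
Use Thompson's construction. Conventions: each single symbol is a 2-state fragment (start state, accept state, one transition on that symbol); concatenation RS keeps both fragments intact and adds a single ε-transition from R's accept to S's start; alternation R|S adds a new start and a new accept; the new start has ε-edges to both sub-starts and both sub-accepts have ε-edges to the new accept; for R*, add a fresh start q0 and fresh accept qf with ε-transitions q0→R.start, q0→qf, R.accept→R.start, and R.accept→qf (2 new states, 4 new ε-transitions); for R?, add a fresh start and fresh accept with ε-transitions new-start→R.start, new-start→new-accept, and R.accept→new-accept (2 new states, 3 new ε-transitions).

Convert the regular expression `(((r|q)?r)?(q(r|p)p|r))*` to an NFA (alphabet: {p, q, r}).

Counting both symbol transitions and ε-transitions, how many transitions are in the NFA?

By structural recursion:
Each of the 8 symbol leaves contributes 1 transition (1 symbol, 0 ε).
  r|q = 6 transitions (2 symbol, 4 ε)
  (r|q)? = 9 transitions (2 symbol, 7 ε)
  (r|q)?r = 11 transitions (3 symbol, 8 ε)
  ((r|q)?r)? = 14 transitions (3 symbol, 11 ε)
  r|p = 6 transitions (2 symbol, 4 ε)
  q(r|p)p = 10 transitions (4 symbol, 6 ε)
  q(r|p)p|r = 15 transitions (5 symbol, 10 ε)
  ((r|q)?r)?(q(r|p)p|r) = 30 transitions (8 symbol, 22 ε)
  (((r|q)?r)?(q(r|p)p|r))* = 34 transitions (8 symbol, 26 ε)

34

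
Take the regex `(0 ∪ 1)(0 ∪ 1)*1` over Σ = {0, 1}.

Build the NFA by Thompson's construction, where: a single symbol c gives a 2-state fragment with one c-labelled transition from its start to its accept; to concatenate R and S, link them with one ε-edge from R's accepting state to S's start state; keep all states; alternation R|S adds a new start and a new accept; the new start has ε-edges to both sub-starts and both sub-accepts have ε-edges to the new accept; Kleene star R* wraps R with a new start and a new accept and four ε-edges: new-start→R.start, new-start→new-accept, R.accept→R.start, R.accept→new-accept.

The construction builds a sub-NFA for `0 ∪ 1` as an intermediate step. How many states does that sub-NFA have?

Fragment for `0 ∪ 1`:
Each of the 2 symbol leaves contributes a 2-state fragment.
  0 ∪ 1 — 6 states

6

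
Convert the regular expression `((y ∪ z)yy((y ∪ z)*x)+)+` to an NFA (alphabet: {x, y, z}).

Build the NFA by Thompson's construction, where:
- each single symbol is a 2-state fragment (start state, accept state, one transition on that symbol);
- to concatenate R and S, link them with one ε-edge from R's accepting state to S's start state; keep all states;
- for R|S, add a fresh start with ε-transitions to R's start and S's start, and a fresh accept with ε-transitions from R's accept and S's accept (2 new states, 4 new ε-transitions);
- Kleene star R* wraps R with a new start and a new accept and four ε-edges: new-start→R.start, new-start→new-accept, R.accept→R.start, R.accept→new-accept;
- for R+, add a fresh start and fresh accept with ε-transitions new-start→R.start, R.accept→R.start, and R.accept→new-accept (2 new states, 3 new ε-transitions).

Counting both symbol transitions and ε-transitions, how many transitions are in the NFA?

29

Building bottom-up:
Each of the 7 symbol leaves contributes 1 transition (1 symbol, 0 ε).
  y ∪ z = 6 transitions (2 symbol, 4 ε)
  y ∪ z = 6 transitions (2 symbol, 4 ε)
  (y ∪ z)* = 10 transitions (2 symbol, 8 ε)
  (y ∪ z)*x = 12 transitions (3 symbol, 9 ε)
  ((y ∪ z)*x)+ = 15 transitions (3 symbol, 12 ε)
  (y ∪ z)yy((y ∪ z)*x)+ = 26 transitions (7 symbol, 19 ε)
  ((y ∪ z)yy((y ∪ z)*x)+)+ = 29 transitions (7 symbol, 22 ε)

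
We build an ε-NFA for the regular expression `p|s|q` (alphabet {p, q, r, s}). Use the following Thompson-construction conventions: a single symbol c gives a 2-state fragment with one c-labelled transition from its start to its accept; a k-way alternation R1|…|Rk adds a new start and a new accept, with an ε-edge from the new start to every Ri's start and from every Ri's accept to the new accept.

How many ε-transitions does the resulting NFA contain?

6

Building bottom-up:
Each of the 3 symbol leaves contributes 0 ε-transitions.
  p|s|q : 6 ε-transitions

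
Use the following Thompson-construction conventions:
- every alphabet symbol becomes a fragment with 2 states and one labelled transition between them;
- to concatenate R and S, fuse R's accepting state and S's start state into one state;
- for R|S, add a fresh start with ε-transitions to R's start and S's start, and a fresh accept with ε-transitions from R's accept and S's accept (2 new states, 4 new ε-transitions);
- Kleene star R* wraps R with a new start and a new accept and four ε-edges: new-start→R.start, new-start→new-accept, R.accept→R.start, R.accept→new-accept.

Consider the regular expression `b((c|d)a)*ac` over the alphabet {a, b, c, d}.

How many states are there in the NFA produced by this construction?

Per subexpression:
Each of the 6 symbol leaves contributes a 2-state fragment.
  c|d → 6 states
  (c|d)a → 7 states
  ((c|d)a)* → 9 states
  b((c|d)a)*ac → 12 states

12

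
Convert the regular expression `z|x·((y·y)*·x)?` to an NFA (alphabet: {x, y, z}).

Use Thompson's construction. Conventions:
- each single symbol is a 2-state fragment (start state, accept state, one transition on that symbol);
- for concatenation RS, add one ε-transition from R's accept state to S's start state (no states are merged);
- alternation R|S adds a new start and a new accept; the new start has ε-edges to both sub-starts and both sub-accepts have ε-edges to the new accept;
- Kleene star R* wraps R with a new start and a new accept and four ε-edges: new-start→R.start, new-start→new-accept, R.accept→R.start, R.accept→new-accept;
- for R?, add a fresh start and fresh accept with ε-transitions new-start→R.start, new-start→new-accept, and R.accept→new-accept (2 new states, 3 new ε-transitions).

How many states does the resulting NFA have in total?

16

Per subexpression:
Each of the 5 symbol leaves contributes a 2-state fragment.
  y·y → 4 states
  (y·y)* → 6 states
  (y·y)*·x → 8 states
  ((y·y)*·x)? → 10 states
  x·((y·y)*·x)? → 12 states
  z|x·((y·y)*·x)? → 16 states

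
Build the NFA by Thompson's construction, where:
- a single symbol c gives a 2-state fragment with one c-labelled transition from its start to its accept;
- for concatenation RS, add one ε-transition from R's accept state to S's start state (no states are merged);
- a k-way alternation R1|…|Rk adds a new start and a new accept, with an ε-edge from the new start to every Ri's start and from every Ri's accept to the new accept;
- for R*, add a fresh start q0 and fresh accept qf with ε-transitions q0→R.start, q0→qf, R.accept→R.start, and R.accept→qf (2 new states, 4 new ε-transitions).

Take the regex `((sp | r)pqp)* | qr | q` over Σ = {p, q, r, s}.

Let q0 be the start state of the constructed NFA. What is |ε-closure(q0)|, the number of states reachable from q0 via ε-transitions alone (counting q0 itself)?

9

Work bottom-up. For each fragment F, track |ε-closure(F.start)| and whether F's accept lies in that closure (i.e. whether F accepts ε). A single-symbol fragment has closure size 1 and does not accept ε.
  sp : same as the first factor's closure: |closure| = 1
  sp | r : new start ε-reaches every alternative's start; none of them accept ε, so the new accept is not reached: |closure| = 1 + 1 + 1 = 3
  (sp | r)pqp : |closure| equals the left operand's closure size = 3 (its accept is not ε-reachable, so the closure stops there)
  ((sp | r)pqp)* : the star's fresh start ε-reaches both the body's start and the fresh accept: |closure| = 2 + 3 = 5
  qr : same as the first factor's closure: |closure| = 1
  ((sp | r)pqp)* | qr | q : |closure| = 1 (new start) + (5 + 1 + 1) + 1 (new accept, since some branch ε-reaches its own accept) = 9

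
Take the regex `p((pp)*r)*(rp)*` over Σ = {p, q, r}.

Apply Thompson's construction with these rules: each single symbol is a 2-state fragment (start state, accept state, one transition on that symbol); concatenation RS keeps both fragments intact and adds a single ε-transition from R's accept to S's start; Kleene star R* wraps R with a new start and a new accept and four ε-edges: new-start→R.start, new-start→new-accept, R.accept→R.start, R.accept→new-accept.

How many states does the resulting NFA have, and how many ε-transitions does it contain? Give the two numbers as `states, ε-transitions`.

By structural recursion:
Each of the 6 symbol leaves contributes 2 states and 0 ε-transitions.
  pp = 4 states, 1 ε-transition
  (pp)* = 6 states, 5 ε-transitions
  (pp)*r = 8 states, 6 ε-transitions
  ((pp)*r)* = 10 states, 10 ε-transitions
  rp = 4 states, 1 ε-transition
  (rp)* = 6 states, 5 ε-transitions
  p((pp)*r)*(rp)* = 18 states, 17 ε-transitions

18, 17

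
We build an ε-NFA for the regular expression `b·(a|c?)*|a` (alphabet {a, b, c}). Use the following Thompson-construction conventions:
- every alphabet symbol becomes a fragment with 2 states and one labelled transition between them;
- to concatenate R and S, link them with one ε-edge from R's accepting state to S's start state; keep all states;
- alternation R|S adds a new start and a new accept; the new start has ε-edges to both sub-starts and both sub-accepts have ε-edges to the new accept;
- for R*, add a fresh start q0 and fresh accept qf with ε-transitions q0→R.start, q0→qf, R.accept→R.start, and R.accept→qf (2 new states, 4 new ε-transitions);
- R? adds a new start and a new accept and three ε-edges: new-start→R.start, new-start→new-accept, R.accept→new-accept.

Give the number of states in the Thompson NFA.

Per subexpression:
Each of the 4 symbol leaves contributes a 2-state fragment.
  c? — 4 states
  a|c? — 8 states
  (a|c?)* — 10 states
  b·(a|c?)* — 12 states
  b·(a|c?)*|a — 16 states

16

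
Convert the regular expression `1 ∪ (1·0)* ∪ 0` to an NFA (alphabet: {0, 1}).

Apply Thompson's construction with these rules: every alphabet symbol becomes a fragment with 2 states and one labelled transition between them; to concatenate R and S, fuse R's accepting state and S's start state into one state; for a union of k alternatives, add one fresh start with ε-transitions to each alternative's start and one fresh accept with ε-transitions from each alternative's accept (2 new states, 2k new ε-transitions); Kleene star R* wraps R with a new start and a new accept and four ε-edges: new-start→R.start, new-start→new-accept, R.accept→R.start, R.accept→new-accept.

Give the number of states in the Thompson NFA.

11

By structural recursion:
Each of the 4 symbol leaves contributes a 2-state fragment.
  1·0 — 3 states
  (1·0)* — 5 states
  1 ∪ (1·0)* ∪ 0 — 11 states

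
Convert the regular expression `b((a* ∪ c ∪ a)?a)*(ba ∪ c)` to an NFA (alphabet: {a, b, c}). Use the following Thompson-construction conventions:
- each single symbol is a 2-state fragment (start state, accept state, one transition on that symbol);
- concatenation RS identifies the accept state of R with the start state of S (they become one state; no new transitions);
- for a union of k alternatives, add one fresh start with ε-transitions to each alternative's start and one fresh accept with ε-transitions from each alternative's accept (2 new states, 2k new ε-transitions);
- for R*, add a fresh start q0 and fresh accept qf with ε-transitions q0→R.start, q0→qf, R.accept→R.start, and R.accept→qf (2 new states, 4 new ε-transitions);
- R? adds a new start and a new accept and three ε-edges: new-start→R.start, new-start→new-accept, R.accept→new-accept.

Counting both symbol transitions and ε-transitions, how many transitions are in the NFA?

29

By structural recursion:
Each of the 8 symbol leaves contributes 1 transition (1 symbol, 0 ε).
  a* = 5 transitions (1 symbol, 4 ε)
  a* ∪ c ∪ a = 13 transitions (3 symbol, 10 ε)
  (a* ∪ c ∪ a)? = 16 transitions (3 symbol, 13 ε)
  (a* ∪ c ∪ a)?a = 17 transitions (4 symbol, 13 ε)
  ((a* ∪ c ∪ a)?a)* = 21 transitions (4 symbol, 17 ε)
  ba = 2 transitions (2 symbol, 0 ε)
  ba ∪ c = 7 transitions (3 symbol, 4 ε)
  b((a* ∪ c ∪ a)?a)*(ba ∪ c) = 29 transitions (8 symbol, 21 ε)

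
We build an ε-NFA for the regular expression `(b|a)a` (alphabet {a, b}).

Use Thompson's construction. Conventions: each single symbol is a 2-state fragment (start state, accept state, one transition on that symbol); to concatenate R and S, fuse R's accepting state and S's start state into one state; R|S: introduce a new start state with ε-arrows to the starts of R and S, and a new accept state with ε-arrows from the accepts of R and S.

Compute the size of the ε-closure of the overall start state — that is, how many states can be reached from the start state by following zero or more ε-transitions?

Let C(F) = |ε-closure(F.start)| within fragment F, and note whether F accepts ε. Symbol fragments have C = 1 and do not accept ε. Then:
  b|a — C = 1 + 1 + 1 = 3 (the new accept is not ε-reachable since no branch accepts ε)
  (b|a)a — same as the first factor's closure: C = 3

3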